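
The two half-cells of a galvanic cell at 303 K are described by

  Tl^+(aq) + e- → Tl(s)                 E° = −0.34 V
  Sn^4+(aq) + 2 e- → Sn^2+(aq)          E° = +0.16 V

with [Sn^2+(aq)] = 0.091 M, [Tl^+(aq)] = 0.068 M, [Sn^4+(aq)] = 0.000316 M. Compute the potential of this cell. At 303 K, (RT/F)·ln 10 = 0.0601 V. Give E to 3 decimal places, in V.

Since E°(Sn⁴⁺/Sn²⁺) > E°(Tl⁺/Tl), Sn⁴⁺/Sn²⁺ serves as the cathode.
E°cell = +0.16 − (−0.34) = +0.50 V, with n = 2 electrons transferred.
The balanced reaction is Sn^4+(aq) + 2 Tl(s) → Sn^2+(aq) + 2 Tl^+(aq), so Q = ([Sn^2+(aq)]·[Tl^+(aq)]^2) / [Sn^4+(aq)] = 1.33 and log Q = 0.124.
By the Nernst equation, E = +0.50 − (0.0601/2)·(0.124) = +0.496 V.

+0.496 V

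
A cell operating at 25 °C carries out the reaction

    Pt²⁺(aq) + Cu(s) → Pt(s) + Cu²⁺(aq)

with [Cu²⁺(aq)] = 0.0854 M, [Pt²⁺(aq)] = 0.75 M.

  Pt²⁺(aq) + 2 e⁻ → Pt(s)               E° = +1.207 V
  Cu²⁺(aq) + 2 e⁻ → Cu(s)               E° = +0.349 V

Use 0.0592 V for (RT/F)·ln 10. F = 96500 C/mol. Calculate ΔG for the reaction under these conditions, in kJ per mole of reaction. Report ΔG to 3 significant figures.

E°cell = +1.207 − (+0.349) = +0.858 V; the balanced reaction transfers n = 2 electrons.
Here Q = [Cu²⁺(aq)] / [Pt²⁺(aq)] = 0.114 (log Q = −0.944), giving E = +0.858 − (0.0592/2)·(−0.944) = +0.8859 V.
ΔG = −nFE = −(2)(96500)(+0.8859) J/mol = −171 kJ/mol.

−171 kJ/mol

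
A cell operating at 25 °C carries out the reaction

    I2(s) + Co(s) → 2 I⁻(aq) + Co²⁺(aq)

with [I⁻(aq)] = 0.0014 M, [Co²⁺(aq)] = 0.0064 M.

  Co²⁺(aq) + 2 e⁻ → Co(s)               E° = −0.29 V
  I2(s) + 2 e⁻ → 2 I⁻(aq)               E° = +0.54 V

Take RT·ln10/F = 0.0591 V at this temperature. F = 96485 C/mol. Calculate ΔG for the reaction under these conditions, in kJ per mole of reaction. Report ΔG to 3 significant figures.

The standard cell potential is +0.54 − (−0.29) = +0.83 V, with n = 2 electrons in the balanced equation.
The reaction quotient is [I⁻(aq)]^2·[Co²⁺(aq)] = 1.25×10^−8; by Nernst, E = +0.83 − (0.0591/2)(−7.902) = +1.0635 V.
Finally ΔG = −nFE = −(2)(96485 C/mol)(+1.0635 V) = −205 kJ/mol.

−205 kJ/mol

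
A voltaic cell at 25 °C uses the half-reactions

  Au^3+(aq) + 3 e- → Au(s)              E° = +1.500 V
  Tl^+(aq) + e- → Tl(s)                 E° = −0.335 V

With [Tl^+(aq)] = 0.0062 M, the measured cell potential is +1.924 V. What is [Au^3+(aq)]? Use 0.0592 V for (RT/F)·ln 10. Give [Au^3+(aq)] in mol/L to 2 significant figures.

With Au³⁺/Au at the cathode and Tl⁺/Tl at the anode, E°cell = +1.500 − (−0.335) = +1.835 V (n = 3).
From the Nernst equation, log Q = n(E° − E)/0.0592 = 3·(+1.835 − (+1.924))/0.0592 = −4.510.
For Au^3+(aq) + 3 Tl(s) → Au(s) + 3 Tl^+(aq), the reaction quotient is Q = [Tl^+(aq)]^3 / [Au^3+(aq)].
Isolating [Au^3+(aq)] in Q = 10^{−4.510} yields log [Au^3+(aq)] = −2.113, i.e. 0.0077 M.

0.0077 M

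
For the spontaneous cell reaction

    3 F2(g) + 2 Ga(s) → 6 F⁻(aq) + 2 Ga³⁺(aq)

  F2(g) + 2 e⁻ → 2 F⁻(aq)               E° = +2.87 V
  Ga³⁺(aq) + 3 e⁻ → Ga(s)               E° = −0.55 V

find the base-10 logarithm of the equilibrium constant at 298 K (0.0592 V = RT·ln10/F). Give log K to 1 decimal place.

The F₂/F⁻ couple is reduced (cathode); E°cell = +2.87 − (−0.55) = +3.42 V with n = 6.
At equilibrium E = 0, so log K = nE°cell / 0.0592 = (6)(+3.42) / 0.0592 = 346.6.

log K = 346.6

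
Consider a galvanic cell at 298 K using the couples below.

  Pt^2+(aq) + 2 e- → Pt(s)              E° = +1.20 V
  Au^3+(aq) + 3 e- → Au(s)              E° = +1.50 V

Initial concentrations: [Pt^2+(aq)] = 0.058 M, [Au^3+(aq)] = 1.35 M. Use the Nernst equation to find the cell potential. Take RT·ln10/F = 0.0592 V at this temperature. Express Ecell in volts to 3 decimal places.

+0.339 V

Au³⁺/Au is reduced (cathode, E° = +1.50 V) and Pt²⁺/Pt is oxidized (anode).
The standard potential is +1.50 − (+1.20) = +0.30 V and the balanced reaction transfers n = 6 electrons.
For the overall reaction 2 Au^3+(aq) + 3 Pt(s) → 2 Au(s) + 3 Pt^2+(aq), Q = [Pt^2+(aq)]^3 / [Au^3+(aq)]^2 = 0.000107, giving log Q = −3.970.
Applying E = E° − (RT ln10/nF)·log Q gives +0.30 − (0.0592/6)(−3.970) = +0.339 V.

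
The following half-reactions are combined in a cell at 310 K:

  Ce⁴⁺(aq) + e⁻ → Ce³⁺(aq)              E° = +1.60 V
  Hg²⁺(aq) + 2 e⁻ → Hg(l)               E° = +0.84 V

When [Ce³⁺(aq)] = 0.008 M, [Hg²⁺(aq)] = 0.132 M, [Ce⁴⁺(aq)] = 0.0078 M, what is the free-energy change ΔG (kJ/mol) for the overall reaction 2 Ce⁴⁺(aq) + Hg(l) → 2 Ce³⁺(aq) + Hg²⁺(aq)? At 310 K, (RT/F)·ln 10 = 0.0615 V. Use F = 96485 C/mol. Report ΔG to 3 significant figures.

E°cell = +1.60 − (+0.84) = +0.76 V; the balanced reaction transfers n = 2 electrons.
Here Q = ([Ce³⁺(aq)]^2·[Hg²⁺(aq)]) / [Ce⁴⁺(aq)]^2 = 0.139 (log Q = −0.857), giving E = +0.76 − (0.0615/2)·(−0.857) = +0.7864 V.
Finally ΔG = −nFE = −(2)(96485 C/mol)(+0.7864 V) = −152 kJ/mol.

−152 kJ/mol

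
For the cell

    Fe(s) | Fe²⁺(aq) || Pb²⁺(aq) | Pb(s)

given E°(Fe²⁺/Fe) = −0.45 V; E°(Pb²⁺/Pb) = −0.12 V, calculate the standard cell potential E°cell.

By convention the left-hand electrode in cell notation is the anode (oxidation) and the right-hand electrode is the cathode (reduction).
E°cell = E°(right) − E°(left) = −0.12 − (−0.45) = +0.33 V.

+0.33 V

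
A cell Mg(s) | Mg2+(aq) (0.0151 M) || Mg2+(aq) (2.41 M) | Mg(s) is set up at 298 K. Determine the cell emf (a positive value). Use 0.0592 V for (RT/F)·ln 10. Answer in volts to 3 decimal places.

For a concentration cell E°cell = 0, since both electrodes use the same couple.
The compartment with the higher Mg2+(aq) concentration (2.41 M) acts as the cathode; ions are reduced there and produced at the dilute (0.0151 M) anode.
With n = 2, Ecell = −(0.0592/2)·log([dilute]/[conc]) = −(0.0592/2)·log(0.0151/2.41) = +0.065 V.

0.065 V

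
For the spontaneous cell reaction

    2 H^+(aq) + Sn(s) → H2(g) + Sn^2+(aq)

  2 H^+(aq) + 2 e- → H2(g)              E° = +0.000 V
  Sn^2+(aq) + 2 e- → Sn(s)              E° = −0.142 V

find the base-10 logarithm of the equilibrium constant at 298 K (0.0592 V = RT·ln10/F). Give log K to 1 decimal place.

The 2H⁺/H₂ couple is reduced (cathode); E°cell = +0.000 − (−0.142) = +0.142 V with n = 2.
At equilibrium E = 0, so log K = nE°cell / 0.0592 = (2)(+0.142) / 0.0592 = 4.8.

log K = 4.8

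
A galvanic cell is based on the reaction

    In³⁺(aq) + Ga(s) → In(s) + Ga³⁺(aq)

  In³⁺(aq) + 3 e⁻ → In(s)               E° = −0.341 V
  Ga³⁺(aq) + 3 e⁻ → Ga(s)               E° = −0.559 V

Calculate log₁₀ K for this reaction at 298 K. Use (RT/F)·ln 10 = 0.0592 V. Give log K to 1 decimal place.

log K = 11.0

The In³⁺/In couple is reduced (cathode); E°cell = −0.341 − (−0.559) = +0.218 V with n = 3.
At equilibrium E = 0, so log K = nE°cell / 0.0592 = (3)(+0.218) / 0.0592 = 11.0.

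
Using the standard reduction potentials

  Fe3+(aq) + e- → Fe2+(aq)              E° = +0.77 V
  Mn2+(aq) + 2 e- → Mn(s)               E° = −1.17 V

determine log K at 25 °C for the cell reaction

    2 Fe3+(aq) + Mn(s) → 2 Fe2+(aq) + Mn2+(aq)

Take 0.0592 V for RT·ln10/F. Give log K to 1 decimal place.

log K = 65.5

The Fe³⁺/Fe²⁺ couple is reduced (cathode); E°cell = +0.77 − (−1.17) = +1.94 V with n = 2.
At equilibrium E = 0, so log K = nE°cell / 0.0592 = (2)(+1.94) / 0.0592 = 65.5.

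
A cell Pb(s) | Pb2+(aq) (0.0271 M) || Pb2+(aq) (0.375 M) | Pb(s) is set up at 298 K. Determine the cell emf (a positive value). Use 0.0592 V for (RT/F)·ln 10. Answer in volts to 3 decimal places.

For a concentration cell E°cell = 0, since both electrodes use the same couple.
The compartment with the higher Pb2+(aq) concentration (0.375 M) acts as the cathode; ions are reduced there and produced at the dilute (0.0271 M) anode.
With n = 2, Ecell = −(0.0592/2)·log([dilute]/[conc]) = −(0.0592/2)·log(0.0271/0.375) = +0.034 V.

0.034 V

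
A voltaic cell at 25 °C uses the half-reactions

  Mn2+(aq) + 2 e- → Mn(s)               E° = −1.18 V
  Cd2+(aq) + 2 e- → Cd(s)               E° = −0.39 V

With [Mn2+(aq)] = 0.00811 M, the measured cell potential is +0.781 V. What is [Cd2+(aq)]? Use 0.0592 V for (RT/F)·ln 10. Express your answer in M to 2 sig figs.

Cd²⁺/Cd is the cathode (higher E°); E°cell = −0.39 − (−1.18) = +0.79 V with n = 2.
Since E = E° − (0.0592/n)·log Q, log Q = n(E° − E)/0.0592 = 0.304.
For Cd2+(aq) + Mn(s) → Cd(s) + Mn2+(aq), the reaction quotient is Q = [Mn2+(aq)] / [Cd2+(aq)].
Solving for the unknown gives log [Cd2+(aq)] = −2.395, so [Cd2+(aq)] ≈ 0.0040 M.

0.0040 M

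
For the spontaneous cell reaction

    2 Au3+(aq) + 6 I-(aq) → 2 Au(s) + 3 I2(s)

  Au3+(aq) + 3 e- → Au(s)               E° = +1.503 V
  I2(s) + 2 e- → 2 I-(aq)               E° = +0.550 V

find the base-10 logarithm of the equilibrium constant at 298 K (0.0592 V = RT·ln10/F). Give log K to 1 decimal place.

The Au³⁺/Au couple is reduced (cathode); E°cell = +1.503 − (+0.550) = +0.953 V with n = 6.
At equilibrium E = 0, so log K = nE°cell / 0.0592 = (6)(+0.953) / 0.0592 = 96.6.

log K = 96.6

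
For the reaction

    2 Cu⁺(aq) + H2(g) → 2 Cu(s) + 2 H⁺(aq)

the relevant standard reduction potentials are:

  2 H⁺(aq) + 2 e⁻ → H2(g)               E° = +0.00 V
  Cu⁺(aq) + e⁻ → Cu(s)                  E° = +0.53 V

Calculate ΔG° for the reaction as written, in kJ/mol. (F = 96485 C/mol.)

−102 kJ/mol

In the reaction as written Cu⁺(aq) is reduced, so the Cu⁺/Cu couple is the cathode and 2H⁺/H₂ is the anode.
E°cell = +0.53 − (+0.00) = +0.53 V; balancing electrons gives n = 2.
ΔG° = −nFE°cell = −(2)(96485)(+0.53) J/mol = −102 kJ/mol.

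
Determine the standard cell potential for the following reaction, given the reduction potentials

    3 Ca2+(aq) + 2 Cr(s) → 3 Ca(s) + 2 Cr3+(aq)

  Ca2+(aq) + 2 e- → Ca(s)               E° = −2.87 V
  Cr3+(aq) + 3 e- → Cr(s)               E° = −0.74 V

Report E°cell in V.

Ca2+(aq) gains electrons, so the Ca²⁺/Ca couple is the cathode; the Cr³⁺/Cr couple is the anode.
E°cell = E°(cathode) − E°(anode) = −2.87 − (−0.74) = −2.13 V.

−2.13 V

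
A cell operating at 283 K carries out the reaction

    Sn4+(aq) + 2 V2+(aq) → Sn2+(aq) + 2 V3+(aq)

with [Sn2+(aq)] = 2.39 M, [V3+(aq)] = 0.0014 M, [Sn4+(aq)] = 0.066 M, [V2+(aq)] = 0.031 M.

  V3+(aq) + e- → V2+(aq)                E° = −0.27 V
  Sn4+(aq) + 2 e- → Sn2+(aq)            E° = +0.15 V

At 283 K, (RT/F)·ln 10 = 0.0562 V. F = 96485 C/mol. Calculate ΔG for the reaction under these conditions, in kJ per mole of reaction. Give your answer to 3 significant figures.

−87.2 kJ/mol

With Sn⁴⁺/Sn²⁺ reduced at the cathode, E°cell = +0.15 − (−0.27) = +0.42 V and n = 2.
The reaction quotient is ([Sn2+(aq)]·[V3+(aq)]^2) / ([Sn4+(aq)]·[V2+(aq)]^2) = 0.0739; by Nernst, E = +0.42 − (0.0562/2)(−1.132) = +0.4518 V.
Finally ΔG = −nFE = −(2)(96485 C/mol)(+0.4518 V) = −87.2 kJ/mol.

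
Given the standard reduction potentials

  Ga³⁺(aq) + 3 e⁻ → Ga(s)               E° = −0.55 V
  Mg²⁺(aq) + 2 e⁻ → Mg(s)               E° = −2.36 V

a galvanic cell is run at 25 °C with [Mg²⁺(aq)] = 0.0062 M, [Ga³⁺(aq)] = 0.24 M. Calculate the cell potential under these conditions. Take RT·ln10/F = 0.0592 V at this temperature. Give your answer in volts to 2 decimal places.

+1.86 V

Since E°(Ga³⁺/Ga) > E°(Mg²⁺/Mg), Ga³⁺/Ga serves as the cathode.
E°cell = −0.55 − (−2.36) = +1.81 V, with n = 6 electrons transferred.
For the overall reaction 2 Ga³⁺(aq) + 3 Mg(s) → 2 Ga(s) + 3 Mg²⁺(aq), Q = [Mg²⁺(aq)]^3 / [Ga³⁺(aq)]^2 = 4.14×10^−6, giving log Q = −5.383.
By the Nernst equation, E = +1.81 − (0.0592/6)·(−5.383) = +1.86 V.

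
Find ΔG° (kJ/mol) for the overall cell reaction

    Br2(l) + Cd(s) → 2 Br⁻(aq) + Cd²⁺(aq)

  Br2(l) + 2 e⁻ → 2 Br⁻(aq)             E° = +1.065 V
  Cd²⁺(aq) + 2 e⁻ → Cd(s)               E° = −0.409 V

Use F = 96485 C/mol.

−284 kJ/mol

In the reaction as written Br2(l) is reduced, so the Br₂/Br⁻ couple is the cathode and Cd²⁺/Cd is the anode.
E°cell = +1.065 − (−0.409) = +1.474 V; balancing electrons gives n = 2.
ΔG° = −nFE°cell = −(2)(96485)(+1.474) J/mol = −284 kJ/mol.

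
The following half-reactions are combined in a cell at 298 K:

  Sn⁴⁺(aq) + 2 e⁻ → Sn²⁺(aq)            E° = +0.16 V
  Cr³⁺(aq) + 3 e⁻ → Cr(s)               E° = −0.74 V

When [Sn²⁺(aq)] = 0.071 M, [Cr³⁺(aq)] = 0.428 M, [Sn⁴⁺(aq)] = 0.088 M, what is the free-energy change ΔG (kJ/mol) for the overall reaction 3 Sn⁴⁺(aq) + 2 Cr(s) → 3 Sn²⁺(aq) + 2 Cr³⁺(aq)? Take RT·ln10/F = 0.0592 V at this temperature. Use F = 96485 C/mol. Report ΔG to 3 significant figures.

−527 kJ/mol

E°cell = +0.16 − (−0.74) = +0.90 V; the balanced reaction transfers n = 6 electrons.
Here Q = ([Sn²⁺(aq)]^3·[Cr³⁺(aq)]^2) / [Sn⁴⁺(aq)]^3 = 0.0962 (log Q = −1.017), giving E = +0.90 − (0.0592/6)·(−1.017) = +0.9100 V.
Finally ΔG = −nFE = −(6)(96485 C/mol)(+0.9100 V) = −527 kJ/mol.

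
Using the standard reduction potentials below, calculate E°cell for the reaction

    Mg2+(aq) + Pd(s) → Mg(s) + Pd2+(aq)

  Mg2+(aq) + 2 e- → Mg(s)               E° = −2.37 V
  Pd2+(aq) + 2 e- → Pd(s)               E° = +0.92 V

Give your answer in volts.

−3.29 V

Mg2+(aq) gains electrons, so the Mg²⁺/Mg couple is the cathode; the Pd²⁺/Pd couple is the anode.
E°cell = E°(cathode) − E°(anode) = −2.37 − (+0.92) = −3.29 V.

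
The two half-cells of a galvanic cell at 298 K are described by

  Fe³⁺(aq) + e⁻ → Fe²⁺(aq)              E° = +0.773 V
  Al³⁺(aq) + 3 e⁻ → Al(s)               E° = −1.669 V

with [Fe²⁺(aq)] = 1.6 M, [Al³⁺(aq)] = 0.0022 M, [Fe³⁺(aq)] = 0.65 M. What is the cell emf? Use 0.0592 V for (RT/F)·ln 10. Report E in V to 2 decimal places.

Fe³⁺/Fe²⁺ is reduced (cathode, E° = +0.773 V) and Al³⁺/Al is oxidized (anode).
The standard potential is +0.773 − (−1.669) = +2.442 V and the balanced reaction transfers n = 3 electrons.
The balanced reaction is 3 Fe³⁺(aq) + Al(s) → 3 Fe²⁺(aq) + Al³⁺(aq), so Q = ([Fe²⁺(aq)]^3·[Al³⁺(aq)]) / [Fe³⁺(aq)]^3 = 0.0328 and log Q = −1.484.
E = E° − (0.0592/n)·log Q = +2.442 − (0.0592/3)(−1.484) = +2.47 V.

+2.47 V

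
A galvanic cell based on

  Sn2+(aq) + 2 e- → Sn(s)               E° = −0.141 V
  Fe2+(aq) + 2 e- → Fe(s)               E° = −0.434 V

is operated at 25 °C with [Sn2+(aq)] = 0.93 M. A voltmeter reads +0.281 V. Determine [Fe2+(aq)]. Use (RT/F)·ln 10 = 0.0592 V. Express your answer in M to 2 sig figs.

With Sn²⁺/Sn at the cathode and Fe²⁺/Fe at the anode, E°cell = −0.141 − (−0.434) = +0.293 V (n = 2).
Since E = E° − (0.0592/n)·log Q, log Q = n(E° − E)/0.0592 = 0.405.
For Sn2+(aq) + Fe(s) → Sn(s) + Fe2+(aq), the reaction quotient is Q = [Fe2+(aq)] / [Sn2+(aq)].
Solving for the unknown gives log [Fe2+(aq)] = 0.373, so [Fe2+(aq)] ≈ 2.4 M.

2.4 M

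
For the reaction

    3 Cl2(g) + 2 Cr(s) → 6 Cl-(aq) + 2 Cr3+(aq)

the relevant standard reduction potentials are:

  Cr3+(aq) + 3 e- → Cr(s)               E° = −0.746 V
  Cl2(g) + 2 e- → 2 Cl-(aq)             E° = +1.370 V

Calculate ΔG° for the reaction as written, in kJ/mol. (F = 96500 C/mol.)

In the reaction as written Cl2(g) is reduced, so the Cl₂/Cl⁻ couple is the cathode and Cr³⁺/Cr is the anode.
E°cell = +1.370 − (−0.746) = +2.116 V; balancing electrons gives n = 6.
ΔG° = −nFE°cell = −(6)(96500)(+2.116) J/mol = −1225 kJ/mol.

−1225 kJ/mol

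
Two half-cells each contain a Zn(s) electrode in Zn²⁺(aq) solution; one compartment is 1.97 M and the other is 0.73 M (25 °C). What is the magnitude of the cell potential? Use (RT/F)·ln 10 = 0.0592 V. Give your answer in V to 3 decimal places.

0.013 V

For a concentration cell E°cell = 0, since both electrodes use the same couple.
The compartment with the higher Zn²⁺(aq) concentration (1.97 M) acts as the cathode; ions are reduced there and produced at the dilute (0.73 M) anode.
With n = 2, Ecell = −(0.0592/2)·log([dilute]/[conc]) = −(0.0592/2)·log(0.73/1.97) = +0.013 V.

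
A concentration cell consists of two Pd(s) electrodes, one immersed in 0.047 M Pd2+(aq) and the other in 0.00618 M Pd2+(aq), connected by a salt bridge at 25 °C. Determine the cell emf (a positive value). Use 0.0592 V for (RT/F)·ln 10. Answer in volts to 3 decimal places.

For a concentration cell E°cell = 0, since both electrodes use the same couple.
The compartment with the higher Pd2+(aq) concentration (0.047 M) acts as the cathode; ions are reduced there and produced at the dilute (0.00618 M) anode.
With n = 2, Ecell = −(0.0592/2)·log([dilute]/[conc]) = −(0.0592/2)·log(0.00618/0.047) = +0.026 V.

0.026 V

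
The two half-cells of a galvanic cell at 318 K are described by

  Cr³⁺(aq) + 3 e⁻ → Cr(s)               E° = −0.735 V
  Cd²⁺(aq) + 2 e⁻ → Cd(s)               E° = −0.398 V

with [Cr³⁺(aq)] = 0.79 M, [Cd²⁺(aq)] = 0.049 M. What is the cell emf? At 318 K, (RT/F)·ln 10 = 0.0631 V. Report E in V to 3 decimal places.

+0.298 V

Since E°(Cd²⁺/Cd) > E°(Cr³⁺/Cr), Cd²⁺/Cd serves as the cathode.
E°cell = −0.398 − (−0.735) = +0.337 V, with n = 6 electrons transferred.
The balanced reaction is 3 Cd²⁺(aq) + 2 Cr(s) → 3 Cd(s) + 2 Cr³⁺(aq), so Q = [Cr³⁺(aq)]^2 / [Cd²⁺(aq)]^3 = 5.3×10^3 and log Q = 3.725.
By the Nernst equation, E = +0.337 − (0.0631/6)·(3.725) = +0.298 V.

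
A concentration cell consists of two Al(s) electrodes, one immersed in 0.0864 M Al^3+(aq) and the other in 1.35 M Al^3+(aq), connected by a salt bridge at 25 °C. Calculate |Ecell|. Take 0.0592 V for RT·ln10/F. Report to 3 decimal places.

0.024 V

For a concentration cell E°cell = 0, since both electrodes use the same couple.
The compartment with the higher Al^3+(aq) concentration (1.35 M) acts as the cathode; ions are reduced there and produced at the dilute (0.0864 M) anode.
With n = 3, Ecell = −(0.0592/3)·log([dilute]/[conc]) = −(0.0592/3)·log(0.0864/1.35) = +0.024 V.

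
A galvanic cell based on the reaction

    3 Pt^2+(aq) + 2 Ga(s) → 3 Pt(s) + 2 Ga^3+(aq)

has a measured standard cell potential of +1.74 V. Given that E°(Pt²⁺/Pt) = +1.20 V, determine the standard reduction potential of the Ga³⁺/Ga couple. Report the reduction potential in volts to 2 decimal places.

In the reaction as written the Pt²⁺/Pt couple is reduced (cathode) and Ga³⁺/Ga is oxidized (anode), so E°cell = E°(Pt²⁺/Pt) − E°(Ga³⁺/Ga).
E°(Ga³⁺/Ga) = E°(cathode) − E°cell = +1.20 − (+1.74) = −0.54 V.

−0.54 V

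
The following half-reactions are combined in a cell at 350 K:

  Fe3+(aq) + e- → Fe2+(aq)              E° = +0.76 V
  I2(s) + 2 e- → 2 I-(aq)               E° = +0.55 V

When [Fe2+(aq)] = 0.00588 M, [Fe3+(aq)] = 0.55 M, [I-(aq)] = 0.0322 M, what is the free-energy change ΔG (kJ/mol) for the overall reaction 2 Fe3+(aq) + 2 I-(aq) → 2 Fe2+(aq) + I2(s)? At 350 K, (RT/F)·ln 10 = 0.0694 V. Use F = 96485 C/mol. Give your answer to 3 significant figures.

E°cell = +0.76 − (+0.55) = +0.21 V; the balanced reaction transfers n = 2 electrons.
The reaction quotient is [Fe2+(aq)]^2 / ([Fe3+(aq)]^2·[I-(aq)]^2) = 0.11; by Nernst, E = +0.21 − (0.0694/2)(−0.958) = +0.2432 V.
Finally ΔG = −nFE = −(2)(96485 C/mol)(+0.2432 V) = −46.9 kJ/mol.

−46.9 kJ/mol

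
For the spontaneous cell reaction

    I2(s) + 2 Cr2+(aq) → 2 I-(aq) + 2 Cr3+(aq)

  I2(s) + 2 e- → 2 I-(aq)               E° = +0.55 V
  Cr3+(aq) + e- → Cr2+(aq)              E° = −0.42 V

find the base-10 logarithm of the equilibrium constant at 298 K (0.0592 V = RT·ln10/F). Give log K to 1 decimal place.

The I₂/I⁻ couple is reduced (cathode); E°cell = +0.55 − (−0.42) = +0.97 V with n = 2.
At equilibrium E = 0, so log K = nE°cell / 0.0592 = (2)(+0.97) / 0.0592 = 32.8.

log K = 32.8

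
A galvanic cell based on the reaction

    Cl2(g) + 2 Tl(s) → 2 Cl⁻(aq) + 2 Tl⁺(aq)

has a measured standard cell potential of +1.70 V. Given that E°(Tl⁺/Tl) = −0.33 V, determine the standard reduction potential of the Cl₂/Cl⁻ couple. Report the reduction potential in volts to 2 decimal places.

In the reaction as written the Cl₂/Cl⁻ couple is reduced (cathode) and Tl⁺/Tl is oxidized (anode), so E°cell = E°(Cl₂/Cl⁻) − E°(Tl⁺/Tl).
E°(Cl₂/Cl⁻) = E°cell + E°(anode) = +1.70 + (−0.33) = +1.37 V.

+1.37 V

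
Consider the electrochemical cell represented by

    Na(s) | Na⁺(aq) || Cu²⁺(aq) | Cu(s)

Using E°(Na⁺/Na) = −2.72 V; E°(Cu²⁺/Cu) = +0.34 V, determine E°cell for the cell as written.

+3.06 V

By convention the left-hand electrode in cell notation is the anode (oxidation) and the right-hand electrode is the cathode (reduction).
E°cell = E°(right) − E°(left) = +0.34 − (−2.72) = +3.06 V.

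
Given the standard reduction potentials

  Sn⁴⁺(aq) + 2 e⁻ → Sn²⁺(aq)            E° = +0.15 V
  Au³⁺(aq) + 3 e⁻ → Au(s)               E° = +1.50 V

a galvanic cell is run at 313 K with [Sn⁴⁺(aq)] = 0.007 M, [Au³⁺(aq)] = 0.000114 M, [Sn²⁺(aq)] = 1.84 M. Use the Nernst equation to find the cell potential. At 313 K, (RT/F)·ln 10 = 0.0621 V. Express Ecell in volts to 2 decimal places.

Since E°(Au³⁺/Au) > E°(Sn⁴⁺/Sn²⁺), Au³⁺/Au serves as the cathode.
E°cell = E°cat − E°an = +1.50 − (+0.15) = +1.35 V; n = 6.
Balancing gives 2 Au³⁺(aq) + 3 Sn²⁺(aq) → 2 Au(s) + 3 Sn⁴⁺(aq); hence Q = [Sn⁴⁺(aq)]^3 / ([Au³⁺(aq)]^2·[Sn²⁺(aq)]^3) = 4.24 (log Q = 0.627).
Applying E = E° − (RT ln10/nF)·log Q gives +1.35 − (0.0621/6)(0.627) = +1.34 V.

+1.34 V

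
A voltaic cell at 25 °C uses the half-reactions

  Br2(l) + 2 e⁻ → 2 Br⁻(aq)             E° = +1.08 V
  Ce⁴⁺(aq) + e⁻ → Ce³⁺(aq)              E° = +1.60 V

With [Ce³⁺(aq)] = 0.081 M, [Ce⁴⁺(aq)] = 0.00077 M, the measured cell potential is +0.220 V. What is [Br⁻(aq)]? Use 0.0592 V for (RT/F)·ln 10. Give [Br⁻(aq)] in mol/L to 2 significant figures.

Ce⁴⁺/Ce³⁺ is the cathode (higher E°); E°cell = +1.60 − (+1.08) = +0.52 V with n = 2.
Rearranging E = E° − (0.0592/n)·log Q gives log Q = 2(+0.52 − (+0.220))/0.0592 = 10.135.
For 2 Ce⁴⁺(aq) + 2 Br⁻(aq) → 2 Ce³⁺(aq) + Br2(l), the reaction quotient is Q = [Ce³⁺(aq)]^2 / ([Ce⁴⁺(aq)]^2·[Br⁻(aq)]^2).
Isolating [Br⁻(aq)] in Q = 10^{10.135} yields log [Br⁻(aq)] = −3.046, i.e. 0.00090 M.

0.00090 M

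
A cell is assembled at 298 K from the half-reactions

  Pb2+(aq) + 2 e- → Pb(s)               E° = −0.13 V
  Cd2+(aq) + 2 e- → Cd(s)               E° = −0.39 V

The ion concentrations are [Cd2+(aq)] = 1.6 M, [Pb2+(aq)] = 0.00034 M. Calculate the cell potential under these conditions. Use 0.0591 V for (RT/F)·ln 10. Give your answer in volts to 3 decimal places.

+0.151 V

Since E°(Pb²⁺/Pb) > E°(Cd²⁺/Cd), Pb²⁺/Pb serves as the cathode.
The standard potential is −0.13 − (−0.39) = +0.26 V and the balanced reaction transfers n = 2 electrons.
The balanced reaction is Pb2+(aq) + Cd(s) → Pb(s) + Cd2+(aq), so Q = [Cd2+(aq)] / [Pb2+(aq)] = 4.71×10^3 and log Q = 3.673.
By the Nernst equation, E = +0.26 − (0.0591/2)·(3.673) = +0.151 V.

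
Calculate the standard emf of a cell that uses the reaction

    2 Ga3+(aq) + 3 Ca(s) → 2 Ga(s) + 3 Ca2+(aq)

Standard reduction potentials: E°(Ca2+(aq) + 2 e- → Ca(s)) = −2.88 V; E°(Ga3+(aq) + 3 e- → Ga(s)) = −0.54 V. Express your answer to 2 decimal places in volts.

Ga3+(aq) gains electrons, so the Ga³⁺/Ga couple is the cathode; the Ca²⁺/Ca couple is the anode.
E°cell = E°(cathode) − E°(anode) = −0.54 − (−2.88) = +2.34 V.

+2.34 V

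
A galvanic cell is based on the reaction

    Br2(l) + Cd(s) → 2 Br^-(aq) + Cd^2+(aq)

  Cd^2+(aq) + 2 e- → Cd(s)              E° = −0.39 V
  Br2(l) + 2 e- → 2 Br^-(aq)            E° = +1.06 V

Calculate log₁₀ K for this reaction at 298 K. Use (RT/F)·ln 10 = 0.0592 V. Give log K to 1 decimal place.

The Br₂/Br⁻ couple is reduced (cathode); E°cell = +1.06 − (−0.39) = +1.45 V with n = 2.
At equilibrium E = 0, so log K = nE°cell / 0.0592 = (2)(+1.45) / 0.0592 = 49.0.

log K = 49.0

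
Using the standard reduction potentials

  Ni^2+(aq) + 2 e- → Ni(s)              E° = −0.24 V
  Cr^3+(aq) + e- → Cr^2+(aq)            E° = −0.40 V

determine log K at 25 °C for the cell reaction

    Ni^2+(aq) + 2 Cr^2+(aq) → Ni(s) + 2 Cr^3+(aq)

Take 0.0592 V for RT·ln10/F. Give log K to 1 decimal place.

The Ni²⁺/Ni couple is reduced (cathode); E°cell = −0.24 − (−0.40) = +0.16 V with n = 2.
At equilibrium E = 0, so log K = nE°cell / 0.0592 = (2)(+0.16) / 0.0592 = 5.4.

log K = 5.4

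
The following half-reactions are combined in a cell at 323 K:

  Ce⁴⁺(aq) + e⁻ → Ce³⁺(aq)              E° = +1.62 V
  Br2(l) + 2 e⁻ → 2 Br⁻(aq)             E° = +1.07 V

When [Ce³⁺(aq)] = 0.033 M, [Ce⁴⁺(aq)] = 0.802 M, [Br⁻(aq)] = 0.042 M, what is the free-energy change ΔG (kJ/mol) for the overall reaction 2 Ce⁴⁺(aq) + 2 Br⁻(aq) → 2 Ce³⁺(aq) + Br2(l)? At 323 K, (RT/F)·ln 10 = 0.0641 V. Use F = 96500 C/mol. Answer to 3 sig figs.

−106 kJ/mol

With Ce⁴⁺/Ce³⁺ reduced at the cathode, E°cell = +1.62 − (+1.07) = +0.55 V and n = 2.
The reaction quotient is [Ce³⁺(aq)]^2 / ([Ce⁴⁺(aq)]^2·[Br⁻(aq)]^2) = 0.96; by Nernst, E = +0.55 − (0.0641/2)(−0.018) = +0.5506 V.
Finally ΔG = −nFE = −(2)(96500 C/mol)(+0.5506 V) = −106 kJ/mol.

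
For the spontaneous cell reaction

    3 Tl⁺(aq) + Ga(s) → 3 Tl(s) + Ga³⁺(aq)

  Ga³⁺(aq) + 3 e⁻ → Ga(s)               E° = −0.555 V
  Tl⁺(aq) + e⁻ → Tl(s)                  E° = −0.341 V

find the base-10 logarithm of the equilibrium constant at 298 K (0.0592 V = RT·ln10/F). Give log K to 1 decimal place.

The Tl⁺/Tl couple is reduced (cathode); E°cell = −0.341 − (−0.555) = +0.214 V with n = 3.
At equilibrium E = 0, so log K = nE°cell / 0.0592 = (3)(+0.214) / 0.0592 = 10.8.

log K = 10.8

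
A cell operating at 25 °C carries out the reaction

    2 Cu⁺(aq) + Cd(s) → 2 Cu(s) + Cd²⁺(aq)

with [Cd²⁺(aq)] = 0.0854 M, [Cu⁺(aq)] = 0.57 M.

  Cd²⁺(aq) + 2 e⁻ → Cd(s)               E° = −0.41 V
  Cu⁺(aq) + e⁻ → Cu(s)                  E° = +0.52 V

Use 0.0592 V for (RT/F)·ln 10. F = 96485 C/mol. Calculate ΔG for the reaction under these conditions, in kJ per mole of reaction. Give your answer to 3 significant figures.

−183 kJ/mol

The standard cell potential is +0.52 − (−0.41) = +0.93 V, with n = 2 electrons in the balanced equation.
Here Q = [Cd²⁺(aq)] / [Cu⁺(aq)]^2 = 0.263 (log Q = −0.580), giving E = +0.93 − (0.0592/2)·(−0.580) = +0.9472 V.
Finally ΔG = −nFE = −(2)(96485 C/mol)(+0.9472 V) = −183 kJ/mol.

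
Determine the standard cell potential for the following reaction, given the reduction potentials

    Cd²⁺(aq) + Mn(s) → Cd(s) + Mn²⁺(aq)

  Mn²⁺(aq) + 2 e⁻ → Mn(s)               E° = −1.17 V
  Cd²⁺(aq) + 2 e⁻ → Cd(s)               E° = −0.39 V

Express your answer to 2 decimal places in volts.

Cd²⁺(aq) gains electrons, so the Cd²⁺/Cd couple is the cathode; the Mn²⁺/Mn couple is the anode.
E°cell = E°(cathode) − E°(anode) = −0.39 − (−1.17) = +0.78 V.
The positive value indicates the reaction is spontaneous as written.

+0.78 V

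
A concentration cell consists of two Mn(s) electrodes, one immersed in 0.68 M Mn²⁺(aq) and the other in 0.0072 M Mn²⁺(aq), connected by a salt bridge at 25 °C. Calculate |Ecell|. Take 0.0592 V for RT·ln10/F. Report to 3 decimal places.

For a concentration cell E°cell = 0, since both electrodes use the same couple.
The compartment with the higher Mn²⁺(aq) concentration (0.68 M) acts as the cathode; ions are reduced there and produced at the dilute (0.0072 M) anode.
With n = 2, Ecell = −(0.0592/2)·log([dilute]/[conc]) = −(0.0592/2)·log(0.0072/0.68) = +0.058 V.

0.058 V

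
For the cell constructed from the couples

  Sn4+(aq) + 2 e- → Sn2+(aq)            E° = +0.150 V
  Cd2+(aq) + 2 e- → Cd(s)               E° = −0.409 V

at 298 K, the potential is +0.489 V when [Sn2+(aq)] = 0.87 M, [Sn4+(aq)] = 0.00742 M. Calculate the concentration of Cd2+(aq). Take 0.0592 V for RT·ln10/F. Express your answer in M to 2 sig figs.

With Sn⁴⁺/Sn²⁺ at the cathode and Cd²⁺/Cd at the anode, E°cell = +0.150 − (−0.409) = +0.559 V (n = 2).
Rearranging E = E° − (0.0592/n)·log Q gives log Q = 2(+0.559 − (+0.489))/0.0592 = 2.365.
Balancing electrons gives Sn4+(aq) + Cd(s) → Sn2+(aq) + Cd2+(aq); thus Q = ([Sn2+(aq)]·[Cd2+(aq)]) / [Sn4+(aq)].
Isolating [Cd2+(aq)] in Q = 10^{2.365} yields log [Cd2+(aq)] = 0.296, i.e. 2.0 M.

2.0 M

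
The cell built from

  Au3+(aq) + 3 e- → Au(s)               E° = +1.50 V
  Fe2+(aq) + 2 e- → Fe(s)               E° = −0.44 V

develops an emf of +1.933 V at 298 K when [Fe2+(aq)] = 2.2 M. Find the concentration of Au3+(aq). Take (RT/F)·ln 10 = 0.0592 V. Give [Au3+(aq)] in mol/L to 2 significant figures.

The Au³⁺/Au couple has the larger reduction potential, so it is the cathode: E°cell = +1.50 − (−0.44) = +1.94 V and n = 6.
Rearranging E = E° − (0.0592/n)·log Q gives log Q = 6(+1.94 − (+1.933))/0.0592 = 0.709.
The balanced reaction is 2 Au3+(aq) + 3 Fe(s) → 2 Au(s) + 3 Fe2+(aq), so Q = [Fe2+(aq)]^3 / [Au3+(aq)]^2.
Solving for the unknown gives log [Au3+(aq)] = 0.159, so [Au3+(aq)] ≈ 1.4 M.

1.4 M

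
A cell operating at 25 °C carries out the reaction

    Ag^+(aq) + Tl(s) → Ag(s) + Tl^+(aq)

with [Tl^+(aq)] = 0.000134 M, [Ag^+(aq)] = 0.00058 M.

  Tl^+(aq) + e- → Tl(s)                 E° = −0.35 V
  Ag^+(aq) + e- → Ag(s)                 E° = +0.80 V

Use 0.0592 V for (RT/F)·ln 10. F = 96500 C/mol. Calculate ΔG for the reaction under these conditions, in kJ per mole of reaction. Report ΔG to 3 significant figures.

With Ag⁺/Ag reduced at the cathode, E°cell = +0.80 − (−0.35) = +1.15 V and n = 1.
Q = [Tl^+(aq)] / [Ag^+(aq)] = 0.231, so log Q = −0.636 and E = +1.15 − (0.0592/1)(−0.636) = +1.1877 V.
ΔG = −nFE = −(1)(96500)(+1.1877) J/mol = −115 kJ/mol.

−115 kJ/mol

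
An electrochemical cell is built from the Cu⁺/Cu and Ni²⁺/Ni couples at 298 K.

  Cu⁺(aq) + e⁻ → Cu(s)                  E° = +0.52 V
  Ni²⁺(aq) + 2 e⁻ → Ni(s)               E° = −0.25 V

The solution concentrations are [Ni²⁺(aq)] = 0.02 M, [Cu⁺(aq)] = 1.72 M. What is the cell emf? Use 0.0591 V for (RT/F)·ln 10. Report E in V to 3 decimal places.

+0.834 V

The Cu⁺/Cu couple has the more positive E°, so it is the cathode; Ni²⁺/Ni is the anode.
The standard potential is +0.52 − (−0.25) = +0.77 V and the balanced reaction transfers n = 2 electrons.
Balancing gives 2 Cu⁺(aq) + Ni(s) → 2 Cu(s) + Ni²⁺(aq); hence Q = [Ni²⁺(aq)] / [Cu⁺(aq)]^2 = 0.00676 (log Q = −2.170).
Applying E = E° − (RT ln10/nF)·log Q gives +0.77 − (0.0591/2)(−2.170) = +0.834 V.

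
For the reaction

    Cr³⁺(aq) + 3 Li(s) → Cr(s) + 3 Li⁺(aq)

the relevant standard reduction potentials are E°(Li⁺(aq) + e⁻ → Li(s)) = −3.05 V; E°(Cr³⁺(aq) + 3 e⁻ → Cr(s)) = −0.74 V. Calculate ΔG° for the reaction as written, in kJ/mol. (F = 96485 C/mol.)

In the reaction as written Cr³⁺(aq) is reduced, so the Cr³⁺/Cr couple is the cathode and Li⁺/Li is the anode.
E°cell = −0.74 − (−3.05) = +2.31 V; balancing electrons gives n = 3.
ΔG° = −nFE°cell = −(3)(96485)(+2.31) J/mol = −669 kJ/mol.

−669 kJ/mol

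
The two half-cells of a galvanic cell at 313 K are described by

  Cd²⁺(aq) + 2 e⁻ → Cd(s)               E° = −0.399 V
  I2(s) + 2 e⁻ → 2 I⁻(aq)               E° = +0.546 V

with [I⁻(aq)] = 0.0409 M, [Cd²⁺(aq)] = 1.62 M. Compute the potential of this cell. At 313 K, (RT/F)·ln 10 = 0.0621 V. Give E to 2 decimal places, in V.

The I₂/I⁻ couple has the more positive E°, so it is the cathode; Cd²⁺/Cd is the anode.
E°cell = +0.546 − (−0.399) = +0.945 V, with n = 2 electrons transferred.
The balanced reaction is I2(s) + Cd(s) → 2 I⁻(aq) + Cd²⁺(aq), so Q = [I⁻(aq)]^2·[Cd²⁺(aq)] = 0.00271 and log Q = −2.567.
Applying E = E° − (RT ln10/nF)·log Q gives +0.945 − (0.0621/2)(−2.567) = +1.02 V.

+1.02 V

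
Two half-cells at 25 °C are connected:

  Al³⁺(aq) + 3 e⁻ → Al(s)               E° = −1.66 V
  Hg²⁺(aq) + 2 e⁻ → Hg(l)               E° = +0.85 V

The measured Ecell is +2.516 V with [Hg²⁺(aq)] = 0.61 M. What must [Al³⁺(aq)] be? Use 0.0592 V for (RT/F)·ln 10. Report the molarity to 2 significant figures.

The Hg²⁺/Hg couple has the larger reduction potential, so it is the cathode: E°cell = +0.85 − (−1.66) = +2.51 V and n = 6.
Rearranging E = E° − (0.0592/n)·log Q gives log Q = 6(+2.51 − (+2.516))/0.0592 = −0.608.
The balanced reaction is 3 Hg²⁺(aq) + 2 Al(s) → 3 Hg(l) + 2 Al³⁺(aq), so Q = [Al³⁺(aq)]^2 / [Hg²⁺(aq)]^3.
Substituting the known concentrations and solving, log [Al³⁺(aq)] = −0.626 and [Al³⁺(aq)] = 0.24 M.

0.24 M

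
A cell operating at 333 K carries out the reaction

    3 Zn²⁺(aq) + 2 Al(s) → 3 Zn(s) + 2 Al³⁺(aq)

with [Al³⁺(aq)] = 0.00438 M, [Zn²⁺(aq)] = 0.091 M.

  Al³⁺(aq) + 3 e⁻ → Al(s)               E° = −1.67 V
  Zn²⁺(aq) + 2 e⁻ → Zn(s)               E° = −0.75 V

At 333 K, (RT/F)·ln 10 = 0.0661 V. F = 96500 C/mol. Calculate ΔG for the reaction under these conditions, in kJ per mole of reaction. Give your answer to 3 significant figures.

−543 kJ/mol

E°cell = −0.75 − (−1.67) = +0.92 V; the balanced reaction transfers n = 6 electrons.
Here Q = [Al³⁺(aq)]^2 / [Zn²⁺(aq)]^3 = 0.0255 (log Q = −1.594), giving E = +0.92 − (0.0661/6)·(−1.594) = +0.9376 V.
ΔG = −nFE = −(6)(96500)(+0.9376) J/mol = −543 kJ/mol.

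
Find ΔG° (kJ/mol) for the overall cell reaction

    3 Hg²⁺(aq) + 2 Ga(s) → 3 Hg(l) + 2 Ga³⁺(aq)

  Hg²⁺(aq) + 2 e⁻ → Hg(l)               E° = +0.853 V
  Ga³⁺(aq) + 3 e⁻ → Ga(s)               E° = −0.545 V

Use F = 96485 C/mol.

−809 kJ/mol

In the reaction as written Hg²⁺(aq) is reduced, so the Hg²⁺/Hg couple is the cathode and Ga³⁺/Ga is the anode.
E°cell = +0.853 − (−0.545) = +1.398 V; balancing electrons gives n = 6.
ΔG° = −nFE°cell = −(6)(96485)(+1.398) J/mol = −809 kJ/mol.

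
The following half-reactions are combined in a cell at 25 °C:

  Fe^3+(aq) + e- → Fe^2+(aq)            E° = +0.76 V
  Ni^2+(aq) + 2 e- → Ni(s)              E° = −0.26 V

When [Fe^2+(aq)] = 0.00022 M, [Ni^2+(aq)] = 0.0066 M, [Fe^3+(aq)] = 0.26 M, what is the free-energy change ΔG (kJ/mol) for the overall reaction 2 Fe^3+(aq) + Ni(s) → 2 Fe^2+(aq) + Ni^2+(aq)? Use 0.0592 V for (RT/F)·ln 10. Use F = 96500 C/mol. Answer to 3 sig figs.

The standard cell potential is +0.76 − (−0.26) = +1.02 V, with n = 2 electrons in the balanced equation.
The reaction quotient is ([Fe^2+(aq)]^2·[Ni^2+(aq)]) / [Fe^3+(aq)]^2 = 4.73×10^−9; by Nernst, E = +1.02 − (0.0592/2)(−8.326) = +1.2664 V.
Finally ΔG = −nFE = −(2)(96500 C/mol)(+1.2664 V) = −244 kJ/mol.

−244 kJ/mol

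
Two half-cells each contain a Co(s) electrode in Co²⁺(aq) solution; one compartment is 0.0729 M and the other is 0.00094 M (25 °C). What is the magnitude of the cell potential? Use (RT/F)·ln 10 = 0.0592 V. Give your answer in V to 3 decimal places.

0.056 V

For a concentration cell E°cell = 0, since both electrodes use the same couple.
The compartment with the higher Co²⁺(aq) concentration (0.0729 M) acts as the cathode; ions are reduced there and produced at the dilute (0.00094 M) anode.
With n = 2, Ecell = −(0.0592/2)·log([dilute]/[conc]) = −(0.0592/2)·log(0.00094/0.0729) = +0.056 V.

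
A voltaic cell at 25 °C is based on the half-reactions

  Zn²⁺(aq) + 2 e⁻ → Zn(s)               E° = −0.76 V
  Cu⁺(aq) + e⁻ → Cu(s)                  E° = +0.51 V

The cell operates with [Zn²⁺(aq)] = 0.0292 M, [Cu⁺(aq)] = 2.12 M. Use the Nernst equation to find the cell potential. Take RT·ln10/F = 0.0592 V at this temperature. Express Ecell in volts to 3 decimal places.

+1.335 V

Since E°(Cu⁺/Cu) > E°(Zn²⁺/Zn), Cu⁺/Cu serves as the cathode.
E°cell = E°cat − E°an = +0.51 − (−0.76) = +1.27 V; n = 2.
The balanced reaction is 2 Cu⁺(aq) + Zn(s) → 2 Cu(s) + Zn²⁺(aq), so Q = [Zn²⁺(aq)] / [Cu⁺(aq)]^2 = 0.0065 and log Q = −2.187.
E = E° − (0.0592/n)·log Q = +1.27 − (0.0592/2)(−2.187) = +1.335 V.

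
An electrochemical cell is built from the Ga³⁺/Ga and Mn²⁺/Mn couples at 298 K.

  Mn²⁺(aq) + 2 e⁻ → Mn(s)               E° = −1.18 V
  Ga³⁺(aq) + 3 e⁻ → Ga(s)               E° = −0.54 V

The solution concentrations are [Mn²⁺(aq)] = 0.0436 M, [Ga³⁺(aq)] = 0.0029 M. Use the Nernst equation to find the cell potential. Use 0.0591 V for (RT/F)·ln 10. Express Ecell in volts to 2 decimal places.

+0.63 V

The Ga³⁺/Ga couple has the more positive E°, so it is the cathode; Mn²⁺/Mn is the anode.
E°cell = −0.54 − (−1.18) = +0.64 V, with n = 6 electrons transferred.
The balanced reaction is 2 Ga³⁺(aq) + 3 Mn(s) → 2 Ga(s) + 3 Mn²⁺(aq), so Q = [Mn²⁺(aq)]^3 / [Ga³⁺(aq)]^2 = 9.86 and log Q = 0.994.
Applying E = E° − (RT ln10/nF)·log Q gives +0.64 − (0.0591/6)(0.994) = +0.63 V.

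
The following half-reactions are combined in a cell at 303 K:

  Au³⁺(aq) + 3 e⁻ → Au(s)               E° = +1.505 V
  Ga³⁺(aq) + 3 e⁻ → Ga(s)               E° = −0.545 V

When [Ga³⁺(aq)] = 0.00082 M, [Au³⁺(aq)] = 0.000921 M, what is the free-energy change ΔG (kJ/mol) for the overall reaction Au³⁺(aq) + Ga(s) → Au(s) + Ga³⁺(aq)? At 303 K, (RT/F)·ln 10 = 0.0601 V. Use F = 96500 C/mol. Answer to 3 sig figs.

With Au³⁺/Au reduced at the cathode, E°cell = +1.505 − (−0.545) = +2.050 V and n = 3.
The reaction quotient is [Ga³⁺(aq)] / [Au³⁺(aq)] = 0.89; by Nernst, E = +2.050 − (0.0601/3)(−0.050) = +2.0510 V.
Finally ΔG = −nFE = −(3)(96500 C/mol)(+2.0510 V) = −594 kJ/mol.

−594 kJ/mol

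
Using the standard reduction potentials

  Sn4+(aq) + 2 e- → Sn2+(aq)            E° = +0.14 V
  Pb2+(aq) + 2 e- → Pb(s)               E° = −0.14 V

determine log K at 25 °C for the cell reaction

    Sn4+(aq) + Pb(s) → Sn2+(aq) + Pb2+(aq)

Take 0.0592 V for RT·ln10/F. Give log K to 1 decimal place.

log K = 9.5

The Sn⁴⁺/Sn²⁺ couple is reduced (cathode); E°cell = +0.14 − (−0.14) = +0.28 V with n = 2.
At equilibrium E = 0, so log K = nE°cell / 0.0592 = (2)(+0.28) / 0.0592 = 9.5.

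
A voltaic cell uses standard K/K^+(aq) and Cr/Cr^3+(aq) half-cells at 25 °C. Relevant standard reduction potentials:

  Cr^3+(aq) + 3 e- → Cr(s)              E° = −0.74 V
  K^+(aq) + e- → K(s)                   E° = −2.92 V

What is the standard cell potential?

Of the two couples in this cell, the one with the more positive reduction potential is reduced at the cathode: here that is Cr³⁺/Cr (−0.74 V); K⁺/K (−2.92 V) is the anode.
E°cell = E°(cathode) − E°(anode) = −0.74 − (−2.92) = +2.18 V.

+2.18 V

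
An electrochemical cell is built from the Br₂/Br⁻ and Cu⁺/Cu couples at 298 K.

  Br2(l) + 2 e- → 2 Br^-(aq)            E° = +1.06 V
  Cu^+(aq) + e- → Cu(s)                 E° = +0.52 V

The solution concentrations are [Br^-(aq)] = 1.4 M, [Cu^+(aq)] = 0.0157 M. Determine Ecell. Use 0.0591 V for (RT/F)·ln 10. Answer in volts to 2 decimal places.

The Br₂/Br⁻ couple has the more positive E°, so it is the cathode; Cu⁺/Cu is the anode.
E°cell = +1.06 − (+0.52) = +0.54 V, with n = 2 electrons transferred.
For the overall reaction Br2(l) + 2 Cu(s) → 2 Br^-(aq) + 2 Cu^+(aq), Q = [Br^-(aq)]^2·[Cu^+(aq)]^2 = 0.000483, giving log Q = −3.316.
E = E° − (0.0591/n)·log Q = +0.54 − (0.0591/2)(−3.316) = +0.64 V.

+0.64 V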